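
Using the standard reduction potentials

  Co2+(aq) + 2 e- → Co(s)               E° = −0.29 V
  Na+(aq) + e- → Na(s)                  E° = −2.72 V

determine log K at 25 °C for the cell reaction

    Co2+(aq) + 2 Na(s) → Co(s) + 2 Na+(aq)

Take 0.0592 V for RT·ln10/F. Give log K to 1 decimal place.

log K = 82.1

The Co²⁺/Co couple is reduced (cathode); E°cell = −0.29 − (−2.72) = +2.43 V with n = 2.
At equilibrium E = 0, so log K = nE°cell / 0.0592 = (2)(+2.43) / 0.0592 = 82.1.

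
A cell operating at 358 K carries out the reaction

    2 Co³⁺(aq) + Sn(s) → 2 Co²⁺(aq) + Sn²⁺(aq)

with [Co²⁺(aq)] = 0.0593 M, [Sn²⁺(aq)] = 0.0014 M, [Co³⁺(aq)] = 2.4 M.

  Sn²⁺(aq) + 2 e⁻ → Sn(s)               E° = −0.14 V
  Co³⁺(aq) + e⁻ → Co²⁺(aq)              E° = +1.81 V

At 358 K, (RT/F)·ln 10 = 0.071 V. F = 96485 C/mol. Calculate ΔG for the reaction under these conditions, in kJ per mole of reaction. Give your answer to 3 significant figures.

The standard cell potential is +1.81 − (−0.14) = +1.95 V, with n = 2 electrons in the balanced equation.
Here Q = ([Co²⁺(aq)]^2·[Sn²⁺(aq)]) / [Co³⁺(aq)]^2 = 8.55×10^−7 (log Q = −6.068), giving E = +1.95 − (0.071/2)·(−6.068) = +2.1654 V.
Finally ΔG = −nFE = −(2)(96485 C/mol)(+2.1654 V) = −418 kJ/mol.

−418 kJ/mol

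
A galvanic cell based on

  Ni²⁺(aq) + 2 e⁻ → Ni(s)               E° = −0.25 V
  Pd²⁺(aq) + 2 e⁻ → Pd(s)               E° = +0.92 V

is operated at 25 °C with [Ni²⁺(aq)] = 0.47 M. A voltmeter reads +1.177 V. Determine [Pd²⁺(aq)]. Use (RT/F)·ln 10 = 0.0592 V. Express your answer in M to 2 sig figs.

0.81 M

Pd²⁺/Pd is the cathode (higher E°); E°cell = +0.92 − (−0.25) = +1.17 V with n = 2.
From the Nernst equation, log Q = n(E° − E)/0.0592 = 2·(+1.17 − (+1.177))/0.0592 = −0.236.
The balanced reaction is Pd²⁺(aq) + Ni(s) → Pd(s) + Ni²⁺(aq), so Q = [Ni²⁺(aq)] / [Pd²⁺(aq)].
Isolating [Pd²⁺(aq)] in Q = 10^{−0.236} yields log [Pd²⁺(aq)] = −0.092, i.e. 0.81 M.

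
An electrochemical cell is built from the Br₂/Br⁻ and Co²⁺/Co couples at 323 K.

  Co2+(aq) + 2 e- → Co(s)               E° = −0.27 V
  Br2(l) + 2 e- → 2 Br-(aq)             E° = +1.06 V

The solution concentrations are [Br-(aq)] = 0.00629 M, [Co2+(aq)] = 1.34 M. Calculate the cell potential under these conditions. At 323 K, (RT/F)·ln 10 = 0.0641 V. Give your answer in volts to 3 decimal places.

+1.467 V

The Br₂/Br⁻ couple has the more positive E°, so it is the cathode; Co²⁺/Co is the anode.
E°cell = E°cat − E°an = +1.06 − (−0.27) = +1.33 V; n = 2.
The balanced reaction is Br2(l) + Co(s) → 2 Br-(aq) + Co2+(aq), so Q = [Br-(aq)]^2·[Co2+(aq)] = 5.3×10^−5 and log Q = −4.276.
Applying E = E° − (RT ln10/nF)·log Q gives +1.33 − (0.0641/2)(−4.276) = +1.467 V.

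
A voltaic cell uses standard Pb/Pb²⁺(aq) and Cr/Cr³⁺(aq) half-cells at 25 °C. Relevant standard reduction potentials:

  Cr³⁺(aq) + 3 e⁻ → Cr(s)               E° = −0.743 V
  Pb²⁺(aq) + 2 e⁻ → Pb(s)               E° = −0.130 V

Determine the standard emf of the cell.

+0.613 V

Of the two couples in this cell, the one with the more positive reduction potential is reduced at the cathode: here that is Pb²⁺/Pb (−0.130 V); Cr³⁺/Cr (−0.743 V) is the anode.
E°cell = E°(cathode) − E°(anode) = −0.130 − (−0.743) = +0.613 V.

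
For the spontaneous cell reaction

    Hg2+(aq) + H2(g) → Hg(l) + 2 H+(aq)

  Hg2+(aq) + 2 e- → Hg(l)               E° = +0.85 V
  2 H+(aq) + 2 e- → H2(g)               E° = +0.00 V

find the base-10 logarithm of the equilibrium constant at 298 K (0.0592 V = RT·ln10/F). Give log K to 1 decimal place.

log K = 28.7

The Hg²⁺/Hg couple is reduced (cathode); E°cell = +0.85 − (+0.00) = +0.85 V with n = 2.
At equilibrium E = 0, so log K = nE°cell / 0.0592 = (2)(+0.85) / 0.0592 = 28.7.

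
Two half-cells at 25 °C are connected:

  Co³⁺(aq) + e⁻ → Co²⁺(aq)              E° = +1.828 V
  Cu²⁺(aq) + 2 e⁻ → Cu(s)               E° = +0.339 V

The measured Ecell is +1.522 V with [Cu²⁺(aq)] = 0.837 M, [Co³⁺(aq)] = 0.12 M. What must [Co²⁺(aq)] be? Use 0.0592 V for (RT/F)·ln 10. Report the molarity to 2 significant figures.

0.036 M

With Co³⁺/Co²⁺ at the cathode and Cu²⁺/Cu at the anode, E°cell = +1.828 − (+0.339) = +1.489 V (n = 2).
Rearranging E = E° − (0.0592/n)·log Q gives log Q = 2(+1.489 − (+1.522))/0.0592 = −1.115.
For 2 Co³⁺(aq) + Cu(s) → 2 Co²⁺(aq) + Cu²⁺(aq), the reaction quotient is Q = ([Co²⁺(aq)]^2·[Cu²⁺(aq)]) / [Co³⁺(aq)]^2.
Solving for the unknown gives log [Co²⁺(aq)] = −1.440, so [Co²⁺(aq)] ≈ 0.036 M.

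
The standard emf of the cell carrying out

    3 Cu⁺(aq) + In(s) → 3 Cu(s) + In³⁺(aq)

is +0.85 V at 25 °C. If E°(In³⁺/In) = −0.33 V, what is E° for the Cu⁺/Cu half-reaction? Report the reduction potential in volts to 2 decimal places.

+0.52 V

In the reaction as written the Cu⁺/Cu couple is reduced (cathode) and In³⁺/In is oxidized (anode), so E°cell = E°(Cu⁺/Cu) − E°(In³⁺/In).
E°(Cu⁺/Cu) = E°cell + E°(anode) = +0.85 + (−0.33) = +0.52 V.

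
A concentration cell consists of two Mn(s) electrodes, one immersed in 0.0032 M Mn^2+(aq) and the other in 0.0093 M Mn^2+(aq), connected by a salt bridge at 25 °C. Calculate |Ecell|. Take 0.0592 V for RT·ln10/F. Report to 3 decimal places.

0.014 V

For a concentration cell E°cell = 0, since both electrodes use the same couple.
The compartment with the higher Mn^2+(aq) concentration (0.0093 M) acts as the cathode; ions are reduced there and produced at the dilute (0.0032 M) anode.
With n = 2, Ecell = −(0.0592/2)·log([dilute]/[conc]) = −(0.0592/2)·log(0.0032/0.0093) = +0.014 V.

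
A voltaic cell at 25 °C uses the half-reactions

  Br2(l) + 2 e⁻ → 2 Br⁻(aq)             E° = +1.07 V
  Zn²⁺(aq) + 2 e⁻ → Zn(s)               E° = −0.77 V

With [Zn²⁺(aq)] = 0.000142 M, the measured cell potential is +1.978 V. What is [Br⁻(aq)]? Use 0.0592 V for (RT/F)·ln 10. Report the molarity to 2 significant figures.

0.39 M

The Br₂/Br⁻ couple has the larger reduction potential, so it is the cathode: E°cell = +1.07 − (−0.77) = +1.84 V and n = 2.
Since E = E° − (0.0592/n)·log Q, log Q = n(E° − E)/0.0592 = −4.662.
The balanced reaction is Br2(l) + Zn(s) → 2 Br⁻(aq) + Zn²⁺(aq), so Q = [Br⁻(aq)]^2·[Zn²⁺(aq)].
Substituting the known concentrations and solving, log [Br⁻(aq)] = −0.407 and [Br⁻(aq)] = 0.39 M.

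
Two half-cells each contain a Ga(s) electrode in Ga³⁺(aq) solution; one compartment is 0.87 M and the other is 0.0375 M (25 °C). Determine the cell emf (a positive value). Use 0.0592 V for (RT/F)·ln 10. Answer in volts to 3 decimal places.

0.027 V

For a concentration cell E°cell = 0, since both electrodes use the same couple.
The compartment with the higher Ga³⁺(aq) concentration (0.87 M) acts as the cathode; ions are reduced there and produced at the dilute (0.0375 M) anode.
With n = 3, Ecell = −(0.0592/3)·log([dilute]/[conc]) = −(0.0592/3)·log(0.0375/0.87) = +0.027 V.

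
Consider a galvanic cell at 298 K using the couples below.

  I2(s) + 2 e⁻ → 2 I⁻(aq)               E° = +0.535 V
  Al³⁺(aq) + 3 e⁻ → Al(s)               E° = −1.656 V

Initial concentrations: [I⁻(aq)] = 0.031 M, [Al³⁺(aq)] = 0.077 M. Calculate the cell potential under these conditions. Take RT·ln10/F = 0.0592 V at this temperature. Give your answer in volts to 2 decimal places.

+2.30 V

The I₂/I⁻ couple has the more positive E°, so it is the cathode; Al³⁺/Al is the anode.
E°cell = E°cat − E°an = +0.535 − (−1.656) = +2.191 V; n = 6.
The balanced reaction is 3 I2(s) + 2 Al(s) → 6 I⁻(aq) + 2 Al³⁺(aq), so Q = [I⁻(aq)]^6·[Al³⁺(aq)]^2 = 5.26×10^−12 and log Q = −11.279.
By the Nernst equation, E = +2.191 − (0.0592/6)·(−11.279) = +2.30 V.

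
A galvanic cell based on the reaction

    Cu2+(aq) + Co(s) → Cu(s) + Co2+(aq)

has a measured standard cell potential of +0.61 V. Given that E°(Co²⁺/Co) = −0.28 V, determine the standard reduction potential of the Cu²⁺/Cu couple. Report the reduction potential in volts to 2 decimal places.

In the reaction as written the Cu²⁺/Cu couple is reduced (cathode) and Co²⁺/Co is oxidized (anode), so E°cell = E°(Cu²⁺/Cu) − E°(Co²⁺/Co).
E°(Cu²⁺/Cu) = E°cell + E°(anode) = +0.61 + (−0.28) = +0.33 V.

+0.33 V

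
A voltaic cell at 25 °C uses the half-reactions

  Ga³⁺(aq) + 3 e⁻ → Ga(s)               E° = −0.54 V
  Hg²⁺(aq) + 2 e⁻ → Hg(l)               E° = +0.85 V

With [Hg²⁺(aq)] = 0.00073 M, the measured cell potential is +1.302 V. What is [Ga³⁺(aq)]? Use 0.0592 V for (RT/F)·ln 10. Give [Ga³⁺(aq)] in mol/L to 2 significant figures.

With Hg²⁺/Hg at the cathode and Ga³⁺/Ga at the anode, E°cell = +0.85 − (−0.54) = +1.39 V (n = 6).
Since E = E° − (0.0592/n)·log Q, log Q = n(E° − E)/0.0592 = 8.919.
The balanced reaction is 3 Hg²⁺(aq) + 2 Ga(s) → 3 Hg(l) + 2 Ga³⁺(aq), so Q = [Ga³⁺(aq)]^2 / [Hg²⁺(aq)]^3.
Substituting the known concentrations and solving, log [Ga³⁺(aq)] = −0.246 and [Ga³⁺(aq)] = 0.57 M.

0.57 M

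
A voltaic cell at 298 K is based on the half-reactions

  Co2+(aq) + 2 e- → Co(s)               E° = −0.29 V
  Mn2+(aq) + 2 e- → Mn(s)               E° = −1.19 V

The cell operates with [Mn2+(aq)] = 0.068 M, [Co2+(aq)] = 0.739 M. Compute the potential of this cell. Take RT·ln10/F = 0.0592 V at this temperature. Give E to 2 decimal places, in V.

+0.93 V

Since E°(Co²⁺/Co) > E°(Mn²⁺/Mn), Co²⁺/Co serves as the cathode.
E°cell = −0.29 − (−1.19) = +0.90 V, with n = 2 electrons transferred.
Balancing gives Co2+(aq) + Mn(s) → Co(s) + Mn2+(aq); hence Q = [Mn2+(aq)] / [Co2+(aq)] = 0.092 (log Q = −1.036).
Applying E = E° − (RT ln10/nF)·log Q gives +0.90 − (0.0592/2)(−1.036) = +0.93 V.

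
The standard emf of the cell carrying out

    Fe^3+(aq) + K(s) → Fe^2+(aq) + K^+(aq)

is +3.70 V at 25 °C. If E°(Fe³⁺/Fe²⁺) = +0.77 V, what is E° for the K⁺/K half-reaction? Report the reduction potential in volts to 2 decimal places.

In the reaction as written the Fe³⁺/Fe²⁺ couple is reduced (cathode) and K⁺/K is oxidized (anode), so E°cell = E°(Fe³⁺/Fe²⁺) − E°(K⁺/K).
E°(K⁺/K) = E°(cathode) − E°cell = +0.77 − (+3.70) = −2.93 V.

−2.93 V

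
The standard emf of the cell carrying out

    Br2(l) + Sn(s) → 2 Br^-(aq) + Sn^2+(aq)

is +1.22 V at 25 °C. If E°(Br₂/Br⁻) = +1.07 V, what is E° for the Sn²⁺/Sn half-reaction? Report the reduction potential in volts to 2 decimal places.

In the reaction as written the Br₂/Br⁻ couple is reduced (cathode) and Sn²⁺/Sn is oxidized (anode), so E°cell = E°(Br₂/Br⁻) − E°(Sn²⁺/Sn).
E°(Sn²⁺/Sn) = E°(cathode) − E°cell = +1.07 − (+1.22) = −0.15 V.

−0.15 V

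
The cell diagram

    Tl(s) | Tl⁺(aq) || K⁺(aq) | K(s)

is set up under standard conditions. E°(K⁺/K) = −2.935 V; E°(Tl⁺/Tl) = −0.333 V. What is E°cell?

By convention the left-hand electrode in cell notation is the anode (oxidation) and the right-hand electrode is the cathode (reduction).
E°cell = E°(right) − E°(left) = −2.935 − (−0.333) = −2.602 V.
The negative sign shows that, as written, the cell would require an external voltage to drive the reaction.

−2.602 V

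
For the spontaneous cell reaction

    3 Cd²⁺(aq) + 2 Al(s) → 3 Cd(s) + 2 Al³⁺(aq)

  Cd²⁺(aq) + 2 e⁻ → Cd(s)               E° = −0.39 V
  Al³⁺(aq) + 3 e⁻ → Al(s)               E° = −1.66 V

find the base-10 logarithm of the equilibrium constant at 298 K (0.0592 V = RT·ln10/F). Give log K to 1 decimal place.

The Cd²⁺/Cd couple is reduced (cathode); E°cell = −0.39 − (−1.66) = +1.27 V with n = 6.
At equilibrium E = 0, so log K = nE°cell / 0.0592 = (6)(+1.27) / 0.0592 = 128.7.

log K = 128.7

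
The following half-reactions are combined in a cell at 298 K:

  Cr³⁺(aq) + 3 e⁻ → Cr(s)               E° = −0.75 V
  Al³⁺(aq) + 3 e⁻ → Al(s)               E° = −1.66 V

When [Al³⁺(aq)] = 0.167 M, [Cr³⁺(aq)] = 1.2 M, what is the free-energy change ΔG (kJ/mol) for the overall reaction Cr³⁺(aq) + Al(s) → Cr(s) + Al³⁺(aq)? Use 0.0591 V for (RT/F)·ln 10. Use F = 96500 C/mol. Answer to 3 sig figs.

With Cr³⁺/Cr reduced at the cathode, E°cell = −0.75 − (−1.66) = +0.91 V and n = 3.
The reaction quotient is [Al³⁺(aq)] / [Cr³⁺(aq)] = 0.139; by Nernst, E = +0.91 − (0.0591/3)(−0.856) = +0.9269 V.
Then ΔG = −nFE = −3 × 96500 × +0.9269 J/mol = −268 kJ/mol.

−268 kJ/mol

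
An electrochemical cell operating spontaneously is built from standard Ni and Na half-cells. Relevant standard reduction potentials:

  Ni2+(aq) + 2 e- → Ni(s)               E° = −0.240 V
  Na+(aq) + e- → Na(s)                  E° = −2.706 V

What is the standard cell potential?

+2.466 V

Of the two couples in this cell, the one with the more positive reduction potential is reduced at the cathode: here that is Ni²⁺/Ni (−0.240 V); Na⁺/Na (−2.706 V) is the anode.
E°cell = E°(cathode) − E°(anode) = −0.240 − (−2.706) = +2.466 V.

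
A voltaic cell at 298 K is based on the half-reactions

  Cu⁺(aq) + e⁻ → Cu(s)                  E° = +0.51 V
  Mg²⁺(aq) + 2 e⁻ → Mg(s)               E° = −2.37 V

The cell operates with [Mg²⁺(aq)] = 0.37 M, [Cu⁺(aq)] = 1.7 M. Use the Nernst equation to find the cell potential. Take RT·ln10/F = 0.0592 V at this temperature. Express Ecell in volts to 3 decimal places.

The Cu⁺/Cu couple has the more positive E°, so it is the cathode; Mg²⁺/Mg is the anode.
E°cell = +0.51 − (−2.37) = +2.88 V, with n = 2 electrons transferred.
Balancing gives 2 Cu⁺(aq) + Mg(s) → 2 Cu(s) + Mg²⁺(aq); hence Q = [Mg²⁺(aq)] / [Cu⁺(aq)]^2 = 0.128 (log Q = −0.893).
Applying E = E° − (RT ln10/nF)·log Q gives +2.88 − (0.0592/2)(−0.893) = +2.906 V.

+2.906 V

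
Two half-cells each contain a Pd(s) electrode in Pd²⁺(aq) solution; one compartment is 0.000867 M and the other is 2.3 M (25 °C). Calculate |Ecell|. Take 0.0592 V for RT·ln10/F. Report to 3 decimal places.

For a concentration cell E°cell = 0, since both electrodes use the same couple.
The compartment with the higher Pd²⁺(aq) concentration (2.3 M) acts as the cathode; ions are reduced there and produced at the dilute (0.000867 M) anode.
With n = 2, Ecell = −(0.0592/2)·log([dilute]/[conc]) = −(0.0592/2)·log(0.000867/2.3) = +0.101 V.

0.101 V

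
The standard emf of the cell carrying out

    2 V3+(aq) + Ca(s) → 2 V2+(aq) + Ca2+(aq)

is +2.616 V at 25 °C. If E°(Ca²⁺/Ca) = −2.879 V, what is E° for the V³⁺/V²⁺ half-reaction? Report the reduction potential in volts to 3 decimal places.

−0.263 V

In the reaction as written the V³⁺/V²⁺ couple is reduced (cathode) and Ca²⁺/Ca is oxidized (anode), so E°cell = E°(V³⁺/V²⁺) − E°(Ca²⁺/Ca).
E°(V³⁺/V²⁺) = E°cell + E°(anode) = +2.616 + (−2.879) = −0.263 V.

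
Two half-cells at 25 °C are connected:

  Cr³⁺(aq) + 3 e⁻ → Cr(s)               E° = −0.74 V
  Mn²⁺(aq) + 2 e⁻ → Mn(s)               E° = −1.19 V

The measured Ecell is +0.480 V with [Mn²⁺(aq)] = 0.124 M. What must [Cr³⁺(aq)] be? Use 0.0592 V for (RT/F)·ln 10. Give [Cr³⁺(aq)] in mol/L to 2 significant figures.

The Cr³⁺/Cr couple has the larger reduction potential, so it is the cathode: E°cell = −0.74 − (−1.19) = +0.45 V and n = 6.
From the Nernst equation, log Q = n(E° − E)/0.0592 = 6·(+0.45 − (+0.480))/0.0592 = −3.041.
For 2 Cr³⁺(aq) + 3 Mn(s) → 2 Cr(s) + 3 Mn²⁺(aq), the reaction quotient is Q = [Mn²⁺(aq)]^3 / [Cr³⁺(aq)]^2.
Isolating [Cr³⁺(aq)] in Q = 10^{−3.041} yields log [Cr³⁺(aq)] = 0.161, i.e. 1.4 M.

1.4 M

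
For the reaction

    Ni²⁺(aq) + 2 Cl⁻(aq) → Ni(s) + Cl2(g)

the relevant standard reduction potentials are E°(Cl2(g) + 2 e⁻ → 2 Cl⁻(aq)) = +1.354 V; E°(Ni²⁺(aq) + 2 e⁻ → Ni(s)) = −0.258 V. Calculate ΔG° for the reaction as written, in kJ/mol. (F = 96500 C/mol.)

In the reaction as written Ni²⁺(aq) is reduced, so the Ni²⁺/Ni couple is the cathode and Cl₂/Cl⁻ is the anode.
E°cell = −0.258 − (+1.354) = −1.612 V; balancing electrons gives n = 2.
ΔG° = −nFE°cell = −(2)(96500)(−1.612) J/mol = +311 kJ/mol.

+311 kJ/mol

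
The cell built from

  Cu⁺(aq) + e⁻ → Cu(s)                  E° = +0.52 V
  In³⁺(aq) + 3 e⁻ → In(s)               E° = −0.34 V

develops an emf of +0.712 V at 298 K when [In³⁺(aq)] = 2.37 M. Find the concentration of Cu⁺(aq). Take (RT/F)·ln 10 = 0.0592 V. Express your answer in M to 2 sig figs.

0.0042 M

The Cu⁺/Cu couple has the larger reduction potential, so it is the cathode: E°cell = +0.52 − (−0.34) = +0.86 V and n = 3.
From the Nernst equation, log Q = n(E° − E)/0.0592 = 3·(+0.86 − (+0.712))/0.0592 = 7.500.
The balanced reaction is 3 Cu⁺(aq) + In(s) → 3 Cu(s) + In³⁺(aq), so Q = [In³⁺(aq)] / [Cu⁺(aq)]^3.
Substituting the known concentrations and solving, log [Cu⁺(aq)] = −2.375 and [Cu⁺(aq)] = 0.0042 M.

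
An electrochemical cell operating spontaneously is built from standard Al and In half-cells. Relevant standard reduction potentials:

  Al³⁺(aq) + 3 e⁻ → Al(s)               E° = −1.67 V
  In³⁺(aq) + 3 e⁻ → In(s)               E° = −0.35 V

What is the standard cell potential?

+1.32 V

Of the two couples in this cell, the one with the more positive reduction potential is reduced at the cathode: here that is In³⁺/In (−0.35 V); Al³⁺/Al (−1.67 V) is the anode.
E°cell = E°(cathode) − E°(anode) = −0.35 − (−1.67) = +1.32 V.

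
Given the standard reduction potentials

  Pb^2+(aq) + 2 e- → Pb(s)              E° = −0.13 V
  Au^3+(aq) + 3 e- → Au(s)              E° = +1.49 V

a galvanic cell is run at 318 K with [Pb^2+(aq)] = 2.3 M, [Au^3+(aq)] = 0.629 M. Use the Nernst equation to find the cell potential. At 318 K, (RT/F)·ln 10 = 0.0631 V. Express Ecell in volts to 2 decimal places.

Au³⁺/Au is reduced (cathode, E° = +1.49 V) and Pb²⁺/Pb is oxidized (anode).
E°cell = E°cat − E°an = +1.49 − (−0.13) = +1.62 V; n = 6.
For the overall reaction 2 Au^3+(aq) + 3 Pb(s) → 2 Au(s) + 3 Pb^2+(aq), Q = [Pb^2+(aq)]^3 / [Au^3+(aq)]^2 = 30.8, giving log Q = 1.488.
Applying E = E° − (RT ln10/nF)·log Q gives +1.62 − (0.0631/6)(1.488) = +1.60 V.

+1.60 V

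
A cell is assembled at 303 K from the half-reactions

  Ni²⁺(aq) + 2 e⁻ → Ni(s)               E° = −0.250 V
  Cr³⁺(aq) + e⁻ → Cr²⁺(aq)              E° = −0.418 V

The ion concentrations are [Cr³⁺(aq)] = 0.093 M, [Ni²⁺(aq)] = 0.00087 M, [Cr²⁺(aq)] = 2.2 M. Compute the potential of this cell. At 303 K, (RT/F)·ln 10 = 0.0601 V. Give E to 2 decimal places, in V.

Ni²⁺/Ni is reduced (cathode, E° = −0.250 V) and Cr³⁺/Cr²⁺ is oxidized (anode).
E°cell = E°cat − E°an = −0.250 − (−0.418) = +0.168 V; n = 2.
Balancing gives Ni²⁺(aq) + 2 Cr²⁺(aq) → Ni(s) + 2 Cr³⁺(aq); hence Q = [Cr³⁺(aq)]^2 / ([Ni²⁺(aq)]·[Cr²⁺(aq)]^2) = 2.05 (log Q = 0.313).
Applying E = E° − (RT ln10/nF)·log Q gives +0.168 − (0.0601/2)(0.313) = +0.16 V.

+0.16 V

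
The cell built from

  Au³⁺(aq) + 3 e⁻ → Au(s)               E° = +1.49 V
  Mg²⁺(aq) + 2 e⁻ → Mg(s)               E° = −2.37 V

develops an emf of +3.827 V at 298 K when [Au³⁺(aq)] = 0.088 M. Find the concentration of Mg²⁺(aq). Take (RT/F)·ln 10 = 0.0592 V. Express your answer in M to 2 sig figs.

The Au³⁺/Au couple has the larger reduction potential, so it is the cathode: E°cell = +1.49 − (−2.37) = +3.86 V and n = 6.
Since E = E° − (0.0592/n)·log Q, log Q = n(E° − E)/0.0592 = 3.345.
For 2 Au³⁺(aq) + 3 Mg(s) → 2 Au(s) + 3 Mg²⁺(aq), the reaction quotient is Q = [Mg²⁺(aq)]^3 / [Au³⁺(aq)]^2.
Substituting the known concentrations and solving, log [Mg²⁺(aq)] = 0.411 and [Mg²⁺(aq)] = 2.6 M.

2.6 M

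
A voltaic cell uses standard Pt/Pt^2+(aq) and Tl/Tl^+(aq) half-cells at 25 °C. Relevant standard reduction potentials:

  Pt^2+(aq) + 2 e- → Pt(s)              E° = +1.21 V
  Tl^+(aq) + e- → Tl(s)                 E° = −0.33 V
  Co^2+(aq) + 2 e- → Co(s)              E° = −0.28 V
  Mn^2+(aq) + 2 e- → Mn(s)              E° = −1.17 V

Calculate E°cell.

+1.54 V

The Pt²⁺/Pt couple has the higher E°, so Pt ion is reduced (cathode) and Tl is oxidized (anode).
E°cell = E°(cathode) − E°(anode) = +1.21 − (−0.33) = +1.54 V.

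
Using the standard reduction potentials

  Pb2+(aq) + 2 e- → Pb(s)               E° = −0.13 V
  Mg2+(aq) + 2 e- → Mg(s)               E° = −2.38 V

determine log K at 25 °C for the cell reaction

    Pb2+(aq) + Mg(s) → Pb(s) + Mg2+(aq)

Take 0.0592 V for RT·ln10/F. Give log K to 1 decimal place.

The Pb²⁺/Pb couple is reduced (cathode); E°cell = −0.13 − (−2.38) = +2.25 V with n = 2.
At equilibrium E = 0, so log K = nE°cell / 0.0592 = (2)(+2.25) / 0.0592 = 76.0.

log K = 76.0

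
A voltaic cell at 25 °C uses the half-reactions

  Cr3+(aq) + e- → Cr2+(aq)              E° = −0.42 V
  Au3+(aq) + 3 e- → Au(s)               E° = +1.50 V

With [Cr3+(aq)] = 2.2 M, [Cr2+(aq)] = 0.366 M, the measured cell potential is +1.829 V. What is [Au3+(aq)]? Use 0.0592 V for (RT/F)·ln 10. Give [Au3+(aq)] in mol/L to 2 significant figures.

0.0053 M

Au³⁺/Au is the cathode (higher E°); E°cell = +1.50 − (−0.42) = +1.92 V with n = 3.
Since E = E° − (0.0592/n)·log Q, log Q = n(E° − E)/0.0592 = 4.611.
For Au3+(aq) + 3 Cr2+(aq) → Au(s) + 3 Cr3+(aq), the reaction quotient is Q = [Cr3+(aq)]^3 / ([Au3+(aq)]·[Cr2+(aq)]^3).
Substituting the known concentrations and solving, log [Au3+(aq)] = −2.274 and [Au3+(aq)] = 0.0053 M.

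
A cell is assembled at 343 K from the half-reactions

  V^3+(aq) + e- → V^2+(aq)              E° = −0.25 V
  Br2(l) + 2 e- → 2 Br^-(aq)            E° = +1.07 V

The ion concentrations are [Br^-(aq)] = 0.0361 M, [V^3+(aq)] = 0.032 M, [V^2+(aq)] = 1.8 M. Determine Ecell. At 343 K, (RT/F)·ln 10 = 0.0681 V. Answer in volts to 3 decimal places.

Br₂/Br⁻ is reduced (cathode, E° = +1.07 V) and V³⁺/V²⁺ is oxidized (anode).
E°cell = +1.07 − (−0.25) = +1.32 V, with n = 2 electrons transferred.
Balancing gives Br2(l) + 2 V^2+(aq) → 2 Br^-(aq) + 2 V^3+(aq); hence Q = ([Br^-(aq)]^2·[V^3+(aq)]^2) / [V^2+(aq)]^2 = 4.12×10^−7 (log Q = −6.385).
E = E° − (0.0681/n)·log Q = +1.32 − (0.0681/2)(−6.385) = +1.537 V.

+1.537 V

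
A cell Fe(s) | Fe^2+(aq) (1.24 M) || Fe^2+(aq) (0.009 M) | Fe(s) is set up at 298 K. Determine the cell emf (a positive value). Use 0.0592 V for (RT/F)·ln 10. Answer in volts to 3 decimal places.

For a concentration cell E°cell = 0, since both electrodes use the same couple.
The compartment with the higher Fe^2+(aq) concentration (1.24 M) acts as the cathode; ions are reduced there and produced at the dilute (0.009 M) anode.
With n = 2, Ecell = −(0.0592/2)·log([dilute]/[conc]) = −(0.0592/2)·log(0.009/1.24) = +0.063 V.

0.063 V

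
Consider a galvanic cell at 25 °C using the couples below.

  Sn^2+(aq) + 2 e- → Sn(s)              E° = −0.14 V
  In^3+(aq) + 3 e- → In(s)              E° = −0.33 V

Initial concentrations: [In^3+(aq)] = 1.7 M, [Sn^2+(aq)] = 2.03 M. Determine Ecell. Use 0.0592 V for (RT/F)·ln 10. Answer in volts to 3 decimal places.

Sn²⁺/Sn is reduced (cathode, E° = −0.14 V) and In³⁺/In is oxidized (anode).
E°cell = −0.14 − (−0.33) = +0.19 V, with n = 6 electrons transferred.
For the overall reaction 3 Sn^2+(aq) + 2 In(s) → 3 Sn(s) + 2 In^3+(aq), Q = [In^3+(aq)]^2 / [Sn^2+(aq)]^3 = 0.345, giving log Q = −0.462.
E = E° − (0.0592/n)·log Q = +0.19 − (0.0592/6)(−0.462) = +0.195 V.

+0.195 V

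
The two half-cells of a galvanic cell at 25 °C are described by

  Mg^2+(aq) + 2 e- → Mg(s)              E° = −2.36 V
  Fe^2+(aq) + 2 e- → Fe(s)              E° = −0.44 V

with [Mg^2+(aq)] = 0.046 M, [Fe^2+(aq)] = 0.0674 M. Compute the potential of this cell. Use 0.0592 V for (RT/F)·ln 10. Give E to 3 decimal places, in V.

+1.925 V

Fe²⁺/Fe is reduced (cathode, E° = −0.44 V) and Mg²⁺/Mg is oxidized (anode).
E°cell = E°cat − E°an = −0.44 − (−2.36) = +1.92 V; n = 2.
Balancing gives Fe^2+(aq) + Mg(s) → Fe(s) + Mg^2+(aq); hence Q = [Mg^2+(aq)] / [Fe^2+(aq)] = 0.682 (log Q = −0.166).
By the Nernst equation, E = +1.92 − (0.0592/2)·(−0.166) = +1.925 V.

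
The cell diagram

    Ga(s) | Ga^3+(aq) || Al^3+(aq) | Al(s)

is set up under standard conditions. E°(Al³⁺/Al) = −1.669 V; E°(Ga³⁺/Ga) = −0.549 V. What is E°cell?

−1.120 V

By convention the left-hand electrode in cell notation is the anode (oxidation) and the right-hand electrode is the cathode (reduction).
E°cell = E°(right) − E°(left) = −1.669 − (−0.549) = −1.120 V.
The negative sign shows that, as written, the cell would require an external voltage to drive the reaction.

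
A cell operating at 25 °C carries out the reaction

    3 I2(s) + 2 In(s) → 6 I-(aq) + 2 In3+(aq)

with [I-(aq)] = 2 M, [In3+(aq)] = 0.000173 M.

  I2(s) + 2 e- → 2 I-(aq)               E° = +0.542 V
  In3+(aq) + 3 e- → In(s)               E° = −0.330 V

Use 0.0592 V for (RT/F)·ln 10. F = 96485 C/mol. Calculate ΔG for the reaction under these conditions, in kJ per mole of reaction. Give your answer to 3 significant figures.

−537 kJ/mol

With I₂/I⁻ reduced at the cathode, E°cell = +0.542 − (−0.330) = +0.872 V and n = 6.
The reaction quotient is [I-(aq)]^6·[In3+(aq)]^2 = 1.92×10^−6; by Nernst, E = +0.872 − (0.0592/6)(−5.718) = +0.9284 V.
Then ΔG = −nFE = −6 × 96485 × +0.9284 J/mol = −537 kJ/mol.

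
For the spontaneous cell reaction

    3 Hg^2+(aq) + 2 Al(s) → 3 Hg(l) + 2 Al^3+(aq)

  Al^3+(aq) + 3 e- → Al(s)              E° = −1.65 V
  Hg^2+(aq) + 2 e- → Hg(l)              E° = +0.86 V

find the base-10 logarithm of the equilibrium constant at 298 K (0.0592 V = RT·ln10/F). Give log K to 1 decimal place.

log K = 254.4

The Hg²⁺/Hg couple is reduced (cathode); E°cell = +0.86 − (−1.65) = +2.51 V with n = 6.
At equilibrium E = 0, so log K = nE°cell / 0.0592 = (6)(+2.51) / 0.0592 = 254.4.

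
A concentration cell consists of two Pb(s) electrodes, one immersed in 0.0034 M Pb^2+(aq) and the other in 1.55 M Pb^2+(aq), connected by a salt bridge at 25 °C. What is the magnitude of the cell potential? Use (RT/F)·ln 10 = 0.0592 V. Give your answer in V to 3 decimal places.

0.079 V

For a concentration cell E°cell = 0, since both electrodes use the same couple.
The compartment with the higher Pb^2+(aq) concentration (1.55 M) acts as the cathode; ions are reduced there and produced at the dilute (0.0034 M) anode.
With n = 2, Ecell = −(0.0592/2)·log([dilute]/[conc]) = −(0.0592/2)·log(0.0034/1.55) = +0.079 V.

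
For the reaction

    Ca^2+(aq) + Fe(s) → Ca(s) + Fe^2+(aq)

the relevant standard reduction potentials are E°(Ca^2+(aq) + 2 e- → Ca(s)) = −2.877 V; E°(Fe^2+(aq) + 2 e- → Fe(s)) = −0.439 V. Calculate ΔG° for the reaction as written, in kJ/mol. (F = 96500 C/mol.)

+471 kJ/mol

In the reaction as written Ca^2+(aq) is reduced, so the Ca²⁺/Ca couple is the cathode and Fe²⁺/Fe is the anode.
E°cell = −2.877 − (−0.439) = −2.438 V; balancing electrons gives n = 2.
ΔG° = −nFE°cell = −(2)(96500)(−2.438) J/mol = +471 kJ/mol.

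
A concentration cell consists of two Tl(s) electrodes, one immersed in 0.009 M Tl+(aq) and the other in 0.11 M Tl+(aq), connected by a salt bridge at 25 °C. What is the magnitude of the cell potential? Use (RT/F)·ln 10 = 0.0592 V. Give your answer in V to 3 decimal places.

For a concentration cell E°cell = 0, since both electrodes use the same couple.
The compartment with the higher Tl+(aq) concentration (0.11 M) acts as the cathode; ions are reduced there and produced at the dilute (0.009 M) anode.
With n = 1, Ecell = −(0.0592/1)·log([dilute]/[conc]) = −(0.0592/1)·log(0.009/0.11) = +0.064 V.

0.064 V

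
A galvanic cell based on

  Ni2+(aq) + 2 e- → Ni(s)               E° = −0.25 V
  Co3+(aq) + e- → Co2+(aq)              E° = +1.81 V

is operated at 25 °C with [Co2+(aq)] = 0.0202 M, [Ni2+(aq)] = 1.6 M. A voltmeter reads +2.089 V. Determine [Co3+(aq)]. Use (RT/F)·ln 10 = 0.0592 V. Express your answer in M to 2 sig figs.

0.079 M

The Co³⁺/Co²⁺ couple has the larger reduction potential, so it is the cathode: E°cell = +1.81 − (−0.25) = +2.06 V and n = 2.
From the Nernst equation, log Q = n(E° − E)/0.0592 = 2·(+2.06 − (+2.089))/0.0592 = −0.980.
The balanced reaction is 2 Co3+(aq) + Ni(s) → 2 Co2+(aq) + Ni2+(aq), so Q = ([Co2+(aq)]^2·[Ni2+(aq)]) / [Co3+(aq)]^2.
Isolating [Co3+(aq)] in Q = 10^{−0.980} yields log [Co3+(aq)] = −1.103, i.e. 0.079 M.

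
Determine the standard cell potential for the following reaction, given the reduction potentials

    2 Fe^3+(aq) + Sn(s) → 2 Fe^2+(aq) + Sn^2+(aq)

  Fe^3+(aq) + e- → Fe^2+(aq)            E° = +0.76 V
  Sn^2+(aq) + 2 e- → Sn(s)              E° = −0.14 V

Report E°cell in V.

+0.90 V

In the reaction as written, Fe^3+(aq) is reduced (cathode) and Sn^2+(aq) is produced by oxidation at the anode.
E°cell = E°(cathode) − E°(anode) = +0.76 − (−0.14) = +0.90 V.
The positive value indicates the reaction is spontaneous as written.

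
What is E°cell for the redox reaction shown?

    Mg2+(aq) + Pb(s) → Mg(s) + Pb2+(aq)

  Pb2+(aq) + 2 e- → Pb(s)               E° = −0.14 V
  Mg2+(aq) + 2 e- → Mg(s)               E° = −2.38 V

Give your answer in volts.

In the reaction as written, Mg2+(aq) is reduced (cathode) and Pb2+(aq) is produced by oxidation at the anode.
E°cell = E°(cathode) − E°(anode) = −2.38 − (−0.14) = −2.24 V.

−2.24 V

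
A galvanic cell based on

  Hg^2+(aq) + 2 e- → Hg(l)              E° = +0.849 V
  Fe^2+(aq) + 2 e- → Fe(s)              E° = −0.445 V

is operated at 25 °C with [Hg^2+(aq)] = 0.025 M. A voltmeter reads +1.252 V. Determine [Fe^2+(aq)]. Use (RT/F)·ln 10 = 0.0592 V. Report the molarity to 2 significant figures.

0.66 M

Hg²⁺/Hg is the cathode (higher E°); E°cell = +0.849 − (−0.445) = +1.294 V with n = 2.
Since E = E° − (0.0592/n)·log Q, log Q = n(E° − E)/0.0592 = 1.419.
For Hg^2+(aq) + Fe(s) → Hg(l) + Fe^2+(aq), the reaction quotient is Q = [Fe^2+(aq)] / [Hg^2+(aq)].
Solving for the unknown gives log [Fe^2+(aq)] = −0.183, so [Fe^2+(aq)] ≈ 0.66 M.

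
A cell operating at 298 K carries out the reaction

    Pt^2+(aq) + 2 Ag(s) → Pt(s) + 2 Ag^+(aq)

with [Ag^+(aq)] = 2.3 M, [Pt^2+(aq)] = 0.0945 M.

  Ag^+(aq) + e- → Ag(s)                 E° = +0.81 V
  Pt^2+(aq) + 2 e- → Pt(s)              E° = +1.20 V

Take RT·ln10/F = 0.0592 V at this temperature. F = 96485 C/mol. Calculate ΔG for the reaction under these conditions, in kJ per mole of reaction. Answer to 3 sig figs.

−65.3 kJ/mol

The standard cell potential is +1.20 − (+0.81) = +0.39 V, with n = 2 electrons in the balanced equation.
The reaction quotient is [Ag^+(aq)]^2 / [Pt^2+(aq)] = 56; by Nernst, E = +0.39 − (0.0592/2)(1.748) = +0.3383 V.
ΔG = −nFE = −(2)(96485)(+0.3383) J/mol = −65.3 kJ/mol.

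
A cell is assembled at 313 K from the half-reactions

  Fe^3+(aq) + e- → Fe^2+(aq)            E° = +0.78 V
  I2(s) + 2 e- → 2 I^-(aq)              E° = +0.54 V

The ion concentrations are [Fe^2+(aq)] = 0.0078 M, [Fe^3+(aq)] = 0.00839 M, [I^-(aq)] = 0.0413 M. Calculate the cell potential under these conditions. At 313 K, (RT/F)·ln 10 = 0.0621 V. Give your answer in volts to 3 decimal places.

+0.156 V

Fe³⁺/Fe²⁺ is reduced (cathode, E° = +0.78 V) and I₂/I⁻ is oxidized (anode).
E°cell = +0.78 − (+0.54) = +0.24 V, with n = 2 electrons transferred.
The balanced reaction is 2 Fe^3+(aq) + 2 I^-(aq) → 2 Fe^2+(aq) + I2(s), so Q = [Fe^2+(aq)]^2 / ([Fe^3+(aq)]^2·[I^-(aq)]^2) = 507 and log Q = 2.705.
E = E° − (0.0621/n)·log Q = +0.24 − (0.0621/2)(2.705) = +0.156 V.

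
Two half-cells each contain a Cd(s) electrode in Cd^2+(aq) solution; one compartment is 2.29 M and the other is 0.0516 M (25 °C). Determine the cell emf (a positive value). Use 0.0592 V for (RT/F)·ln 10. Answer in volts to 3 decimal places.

0.049 V

For a concentration cell E°cell = 0, since both electrodes use the same couple.
The compartment with the higher Cd^2+(aq) concentration (2.29 M) acts as the cathode; ions are reduced there and produced at the dilute (0.0516 M) anode.
With n = 2, Ecell = −(0.0592/2)·log([dilute]/[conc]) = −(0.0592/2)·log(0.0516/2.29) = +0.049 V.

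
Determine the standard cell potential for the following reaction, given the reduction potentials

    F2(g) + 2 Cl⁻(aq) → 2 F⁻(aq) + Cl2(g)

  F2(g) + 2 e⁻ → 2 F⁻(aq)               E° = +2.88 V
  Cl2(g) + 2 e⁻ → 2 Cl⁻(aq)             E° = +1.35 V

In the reaction as written, F2(g) is reduced (cathode) and Cl2(g) is produced by oxidation at the anode.
E°cell = E°(cathode) − E°(anode) = +2.88 − (+1.35) = +1.53 V.
The positive value indicates the reaction is spontaneous as written.

+1.53 V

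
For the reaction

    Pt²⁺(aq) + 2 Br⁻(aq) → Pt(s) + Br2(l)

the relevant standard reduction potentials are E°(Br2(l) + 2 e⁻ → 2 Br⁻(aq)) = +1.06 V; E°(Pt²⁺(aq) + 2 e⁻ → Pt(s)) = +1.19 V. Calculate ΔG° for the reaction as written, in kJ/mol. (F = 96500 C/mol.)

In the reaction as written Pt²⁺(aq) is reduced, so the Pt²⁺/Pt couple is the cathode and Br₂/Br⁻ is the anode.
E°cell = +1.19 − (+1.06) = +0.13 V; balancing electrons gives n = 2.
ΔG° = −nFE°cell = −(2)(96500)(+0.13) J/mol = −25.1 kJ/mol.

−25.1 kJ/mol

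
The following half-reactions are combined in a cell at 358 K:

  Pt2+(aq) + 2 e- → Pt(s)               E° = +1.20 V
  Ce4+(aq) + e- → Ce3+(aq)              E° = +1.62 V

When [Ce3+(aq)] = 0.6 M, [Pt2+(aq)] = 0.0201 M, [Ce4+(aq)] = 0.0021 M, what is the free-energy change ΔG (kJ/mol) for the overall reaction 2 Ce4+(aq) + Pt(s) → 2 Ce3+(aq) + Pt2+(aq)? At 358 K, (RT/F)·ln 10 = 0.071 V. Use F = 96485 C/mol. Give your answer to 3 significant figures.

−59.0 kJ/mol

With Ce⁴⁺/Ce³⁺ reduced at the cathode, E°cell = +1.62 − (+1.20) = +0.42 V and n = 2.
Q = ([Ce3+(aq)]^2·[Pt2+(aq)]) / [Ce4+(aq)]^2 = 1.64×10^3, so log Q = 3.215 and E = +0.42 − (0.071/2)(3.215) = +0.3059 V.
ΔG = −nFE = −(2)(96485)(+0.3059) J/mol = −59.0 kJ/mol.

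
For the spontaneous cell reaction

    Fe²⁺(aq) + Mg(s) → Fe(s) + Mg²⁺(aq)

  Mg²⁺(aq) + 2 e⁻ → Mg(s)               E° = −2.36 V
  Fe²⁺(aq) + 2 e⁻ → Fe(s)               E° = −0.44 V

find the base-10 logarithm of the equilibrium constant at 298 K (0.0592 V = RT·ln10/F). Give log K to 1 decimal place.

The Fe²⁺/Fe couple is reduced (cathode); E°cell = −0.44 − (−2.36) = +1.92 V with n = 2.
At equilibrium E = 0, so log K = nE°cell / 0.0592 = (2)(+1.92) / 0.0592 = 64.9.

log K = 64.9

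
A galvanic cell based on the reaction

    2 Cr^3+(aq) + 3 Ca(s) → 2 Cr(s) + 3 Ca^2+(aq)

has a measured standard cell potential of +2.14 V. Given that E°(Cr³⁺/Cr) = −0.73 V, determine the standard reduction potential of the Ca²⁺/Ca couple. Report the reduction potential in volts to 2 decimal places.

In the reaction as written the Cr³⁺/Cr couple is reduced (cathode) and Ca²⁺/Ca is oxidized (anode), so E°cell = E°(Cr³⁺/Cr) − E°(Ca²⁺/Ca).
E°(Ca²⁺/Ca) = E°(cathode) − E°cell = −0.73 − (+2.14) = −2.87 V.

−2.87 V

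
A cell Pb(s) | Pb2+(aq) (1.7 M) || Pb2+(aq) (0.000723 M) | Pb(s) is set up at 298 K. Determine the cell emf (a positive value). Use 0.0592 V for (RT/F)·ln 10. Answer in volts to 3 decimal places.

0.100 V

For a concentration cell E°cell = 0, since both electrodes use the same couple.
The compartment with the higher Pb2+(aq) concentration (1.7 M) acts as the cathode; ions are reduced there and produced at the dilute (0.000723 M) anode.
With n = 2, Ecell = −(0.0592/2)·log([dilute]/[conc]) = −(0.0592/2)·log(0.000723/1.7) = +0.100 V.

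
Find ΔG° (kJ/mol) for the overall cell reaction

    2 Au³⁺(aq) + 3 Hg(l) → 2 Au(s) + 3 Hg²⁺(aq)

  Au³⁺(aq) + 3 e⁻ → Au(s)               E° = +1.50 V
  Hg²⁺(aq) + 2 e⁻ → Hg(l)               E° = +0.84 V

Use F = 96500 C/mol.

In the reaction as written Au³⁺(aq) is reduced, so the Au³⁺/Au couple is the cathode and Hg²⁺/Hg is the anode.
E°cell = +1.50 − (+0.84) = +0.66 V; balancing electrons gives n = 6.
ΔG° = −nFE°cell = −(6)(96500)(+0.66) J/mol = −382 kJ/mol.

−382 kJ/mol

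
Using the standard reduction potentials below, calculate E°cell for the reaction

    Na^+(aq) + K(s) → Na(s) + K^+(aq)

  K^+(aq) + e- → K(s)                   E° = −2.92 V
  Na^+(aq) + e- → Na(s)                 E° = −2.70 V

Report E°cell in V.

Na^+(aq) gains electrons, so the Na⁺/Na couple is the cathode; the K⁺/K couple is the anode.
E°cell = E°(cathode) − E°(anode) = −2.70 − (−2.92) = +0.22 V.
The positive value indicates the reaction is spontaneous as written.

+0.22 V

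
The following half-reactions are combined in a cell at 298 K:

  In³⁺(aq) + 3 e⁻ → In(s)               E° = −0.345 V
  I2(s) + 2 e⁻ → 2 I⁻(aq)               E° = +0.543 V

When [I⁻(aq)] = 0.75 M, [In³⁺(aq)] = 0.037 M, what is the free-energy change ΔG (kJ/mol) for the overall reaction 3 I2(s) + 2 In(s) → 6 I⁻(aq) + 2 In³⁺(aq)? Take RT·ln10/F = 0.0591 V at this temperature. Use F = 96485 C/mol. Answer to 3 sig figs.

E°cell = +0.543 − (−0.345) = +0.888 V; the balanced reaction transfers n = 6 electrons.
The reaction quotient is [I⁻(aq)]^6·[In³⁺(aq)]^2 = 0.000244; by Nernst, E = +0.888 − (0.0591/6)(−3.613) = +0.9236 V.
Then ΔG = −nFE = −6 × 96485 × +0.9236 J/mol = −535 kJ/mol.

−535 kJ/mol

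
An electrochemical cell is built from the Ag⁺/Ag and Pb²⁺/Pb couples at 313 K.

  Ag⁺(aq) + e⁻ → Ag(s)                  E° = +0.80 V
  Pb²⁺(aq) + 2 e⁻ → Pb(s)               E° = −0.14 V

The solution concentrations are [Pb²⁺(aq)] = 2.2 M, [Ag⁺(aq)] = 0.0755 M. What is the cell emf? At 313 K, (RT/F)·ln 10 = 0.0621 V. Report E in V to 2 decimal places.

Ag⁺/Ag is reduced (cathode, E° = +0.80 V) and Pb²⁺/Pb is oxidized (anode).
E°cell = E°cat − E°an = +0.80 − (−0.14) = +0.94 V; n = 2.
The balanced reaction is 2 Ag⁺(aq) + Pb(s) → 2 Ag(s) + Pb²⁺(aq), so Q = [Pb²⁺(aq)] / [Ag⁺(aq)]^2 = 386 and log Q = 2.587.
By the Nernst equation, E = +0.94 − (0.0621/2)·(2.587) = +0.86 V.

+0.86 V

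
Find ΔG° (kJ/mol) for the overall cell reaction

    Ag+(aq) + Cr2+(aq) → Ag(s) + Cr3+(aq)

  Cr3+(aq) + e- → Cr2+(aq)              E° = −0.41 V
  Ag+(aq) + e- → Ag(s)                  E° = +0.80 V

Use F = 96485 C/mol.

In the reaction as written Ag+(aq) is reduced, so the Ag⁺/Ag couple is the cathode and Cr³⁺/Cr²⁺ is the anode.
E°cell = +0.80 − (−0.41) = +1.21 V; balancing electrons gives n = 1.
ΔG° = −nFE°cell = −(1)(96485)(+1.21) J/mol = −117 kJ/mol.

−117 kJ/mol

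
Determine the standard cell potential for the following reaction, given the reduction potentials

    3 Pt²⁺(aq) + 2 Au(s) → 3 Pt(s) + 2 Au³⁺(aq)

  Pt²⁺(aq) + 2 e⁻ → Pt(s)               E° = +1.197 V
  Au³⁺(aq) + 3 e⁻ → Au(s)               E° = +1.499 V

−0.302 V

Pt²⁺(aq) gains electrons, so the Pt²⁺/Pt couple is the cathode; the Au³⁺/Au couple is the anode.
E°cell = E°(cathode) − E°(anode) = +1.197 − (+1.499) = −0.302 V.
The negative E°cell means the reaction is non-spontaneous in the direction written.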